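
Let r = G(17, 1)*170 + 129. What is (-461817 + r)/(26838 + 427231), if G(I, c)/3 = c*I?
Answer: -453018/454069 ≈ -0.99769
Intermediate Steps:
G(I, c) = 3*I*c (G(I, c) = 3*(c*I) = 3*(I*c) = 3*I*c)
r = 8799 (r = (3*17*1)*170 + 129 = 51*170 + 129 = 8670 + 129 = 8799)
(-461817 + r)/(26838 + 427231) = (-461817 + 8799)/(26838 + 427231) = -453018/454069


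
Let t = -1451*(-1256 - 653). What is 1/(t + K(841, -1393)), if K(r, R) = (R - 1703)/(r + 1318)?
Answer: 2159/5980338385 ≈ 3.6102e-7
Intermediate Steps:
K(r, R) = (-1703 + R)/(1318 + r)
t = 2769959 (t = -1451*(-1909) = 2769959)
1/(t + K(841, -1393)) = 1/(2769959 + (-1703 - 1393)/(1318 + 841)) = 1/(2769959 - 3096/2159) = 1/(5980338385/2159) = 2159/5980338385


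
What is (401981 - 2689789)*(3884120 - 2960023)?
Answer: -2114156509376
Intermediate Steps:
(401981 - 2689789)*(3884120 - 2960023) = -2287808*924097 = -2114156509376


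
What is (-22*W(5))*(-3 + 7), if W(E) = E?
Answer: -440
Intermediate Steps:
(-22*W(5))*(-3 + 7) = (-22*5)*(-3 + 7) = -110*4 = -440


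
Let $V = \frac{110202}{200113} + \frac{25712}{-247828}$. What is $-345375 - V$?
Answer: $- \frac{4282103335531825}{12398401141} \approx -3.4538 \cdot 10^{5}$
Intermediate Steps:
$V = \frac{5541458950}{12398401141}$ ($V = 110202 \cdot \frac{1}{200113} + 25712 \left(- \frac{1}{247828}\right) = \frac{110202}{200113} - \frac{6428}{61957} = \frac{5541458950}{12398401141} \approx 0.44695$)
$-345375 - V = -345375 - \frac{5541458950}{12398401141} = - \frac{4282103335531825}{12398401141}$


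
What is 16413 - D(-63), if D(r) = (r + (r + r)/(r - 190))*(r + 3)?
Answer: 3203709/253 ≈ 12663.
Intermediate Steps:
D(r) = (3 + r)*(r + 2*r/(-190 + r)) (D(r) = (r + (2*r)/(-190 + r))*(3 + r) = (r + 2*r/(-190 + r))*(3 + r) = (3 + r)*(r + 2*r/(-190 + r)))
16413 - D(-63) = 16413 - (-63)*(-564 + (-63)**2 - 185*(-63))/(-190 - 63) = 16413 - (-63)*(-564 + 3969 + 11655)/(-253) = 16413 - (-63)*(-1)*15060/253 = 16413 - 1*948780/253 = 16413 - 948780/253 = 3203709/253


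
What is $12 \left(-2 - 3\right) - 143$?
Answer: $-203$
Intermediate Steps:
$12 \left(-2 - 3\right) - 143 = 12 \left(-5\right) - 143 = -60 - 143 = -203$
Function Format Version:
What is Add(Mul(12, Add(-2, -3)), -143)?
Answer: -203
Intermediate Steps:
Add(Mul(12, Add(-2, -3)), -143) = Add(Mul(12, -5), -143) = Add(-60, -143) = -203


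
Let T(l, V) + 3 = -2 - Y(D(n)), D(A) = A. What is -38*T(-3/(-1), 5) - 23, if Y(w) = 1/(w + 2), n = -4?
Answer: 148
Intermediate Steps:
Y(w) = 1/(2 + w)
T(l, V) = -9/2 (T(l, V) = -3 + (-2 - 1/(2 - 4)) = -3 + (-2 - 1/(-2)) = -3 + (-2 - 1*(-½)) = -3 + (-2 + ½) = -3 - 3/2 = -9/2)
-38*T(-3/(-1), 5) - 23 = -38*(-9/2) - 23 = 171 - 23 = 148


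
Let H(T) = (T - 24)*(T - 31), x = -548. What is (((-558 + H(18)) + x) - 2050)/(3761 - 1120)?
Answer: -162/139 ≈ -1.1655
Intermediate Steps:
H(T) = (-31 + T)*(-24 + T) (H(T) = (-24 + T)*(-31 + T) = (-31 + T)*(-24 + T))
(((-558 + H(18)) + x) - 2050)/(3761 - 1120) = (((-558 + (744 + 18² - 55*18)) - 548) - 2050)/(3761 - 1120) = (((-558 + (744 + 324 - 990)) - 548) - 2050)/2641 = (((-558 + 78) - 548) - 2050)*(1/2641) = ((-480 - 548) - 2050)*(1/2641) = (-1028 - 2050)*(1/2641) = -3078*1/2641 = -162/139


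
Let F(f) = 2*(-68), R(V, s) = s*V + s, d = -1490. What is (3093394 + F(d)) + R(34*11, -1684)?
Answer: 2461758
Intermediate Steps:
R(V, s) = s + V*s (R(V, s) = V*s + s = s + V*s)
F(f) = -136
(3093394 + F(d)) + R(34*11, -1684) = (3093394 - 136) - 1684*(1 + 34*11) = 3093258 - 1684*(1 + 374) = 3093258 - 1684*375 = 3093258 - 631500 = 2461758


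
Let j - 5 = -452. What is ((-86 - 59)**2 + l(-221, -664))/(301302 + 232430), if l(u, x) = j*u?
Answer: 29953/133433 ≈ 0.22448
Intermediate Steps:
j = -447 (j = 5 - 452 = -447)
l(u, x) = -447*u
((-86 - 59)**2 + l(-221, -664))/(301302 + 232430) = ((-86 - 59)**2 - 447*(-221))/(301302 + 232430) = ((-145)**2 + 98787)/533732 = (21025 + 98787)*(1/533732) = 119812*(1/533732) = 29953/133433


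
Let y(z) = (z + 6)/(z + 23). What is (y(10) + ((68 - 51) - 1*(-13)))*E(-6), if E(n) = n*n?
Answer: 12072/11 ≈ 1097.5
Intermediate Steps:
E(n) = n²
y(z) = (6 + z)/(23 + z)
(y(10) + ((68 - 51) - 1*(-13)))*E(-6) = ((6 + 10)/(23 + 10) + ((68 - 51) - 1*(-13)))*(-6)² = (16/33 + (17 + 13))*36 = ((1/33)*16 + 30)*36 = (16/33 + 30)*36 = (1006/33)*36 = 12072/11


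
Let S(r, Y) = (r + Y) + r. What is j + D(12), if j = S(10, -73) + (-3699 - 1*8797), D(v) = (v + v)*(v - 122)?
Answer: -15189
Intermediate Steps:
D(v) = 2*v*(-122 + v) (D(v) = (2*v)*(-122 + v) = 2*v*(-122 + v))
S(r, Y) = Y + 2*r (S(r, Y) = (Y + r) + r = Y + 2*r)
j = -12549 (j = (-73 + 2*10) + (-3699 - 1*8797) = (-73 + 20) + (-3699 - 8797) = -53 - 12496 = -12549)
j + D(12) = -12549 + 2*12*(-122 + 12) = -12549 + 2*12*(-110) = -12549 - 2640 = -15189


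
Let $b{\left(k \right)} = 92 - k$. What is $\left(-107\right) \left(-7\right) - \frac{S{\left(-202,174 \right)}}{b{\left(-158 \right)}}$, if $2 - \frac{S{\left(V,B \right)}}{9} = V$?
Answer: $\frac{92707}{125} \approx 741.66$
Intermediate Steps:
$S{\left(V,B \right)} = 18 - 9 V$
$\left(-107\right) \left(-7\right) - \frac{S{\left(-202,174 \right)}}{b{\left(-158 \right)}} = \left(-107\right) \left(-7\right) - \frac{18 - -1818}{92 - -158} = 749 - \frac{18 + 1818}{92 + 158} = 749 - \frac{1836}{250} = 749 - 1836 \cdot \frac{1}{250} = 749 - \frac{918}{125} = \frac{92707}{125}$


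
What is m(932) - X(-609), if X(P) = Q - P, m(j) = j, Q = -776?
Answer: 1099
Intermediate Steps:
X(P) = -776 - P
m(932) - X(-609) = 932 - (-776 - 1*(-609)) = 932 - (-776 + 609) = 932 - 1*(-167) = 932 + 167 = 1099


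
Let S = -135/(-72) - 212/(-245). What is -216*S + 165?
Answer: -104592/245 ≈ -426.91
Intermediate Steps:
S = 5371/1960 (S = -135*(-1/72) - 212*(-1/245) = 15/8 + 212/245 = 5371/1960 ≈ 2.7403)
-216*S + 165 = -216*5371/1960 + 165 = -145017/245 + 165 = -104592/245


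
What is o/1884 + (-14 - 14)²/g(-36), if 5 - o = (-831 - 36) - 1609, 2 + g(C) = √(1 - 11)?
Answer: (-490698*I + 827*√10)/(628*(√10 + 2*I)) ≈ -110.68 - 177.09*I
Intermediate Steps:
g(C) = -2 + I*√10 (g(C) = -2 + √(1 - 11) = -2 + √(-10) = -2 + I*√10)
o = 2481 (o = 5 - ((-831 - 36) - 1609) = 5 - (-867 - 1609) = 5 - 1*(-2476) = 5 + 2476 = 2481)
o/1884 + (-14 - 14)²/g(-36) = 2481/1884 + (-14 - 14)²/(-2 + I*√10) = 2481*(1/1884) + (-28)²/(-2 + I*√10) = 827/628 + 784/(-2 + I*√10)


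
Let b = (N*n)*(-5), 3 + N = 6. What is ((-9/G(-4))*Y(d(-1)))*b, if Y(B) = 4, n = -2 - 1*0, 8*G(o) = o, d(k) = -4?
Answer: 2160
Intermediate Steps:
N = 3 (N = -3 + 6 = 3)
G(o) = o/8
n = -2 (n = -2 + 0 = -2)
b = 30 (b = (3*(-2))*(-5) = -6*(-5) = 30)
((-9/G(-4))*Y(d(-1)))*b = (-9/((⅛)*(-4))*4)*30 = (-9/(-½)*4)*30 = (-9*(-2)*4)*30 = (18*4)*30 = 72*30 = 2160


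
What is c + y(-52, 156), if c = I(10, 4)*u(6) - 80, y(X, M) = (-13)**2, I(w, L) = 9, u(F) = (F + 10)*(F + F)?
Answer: 1817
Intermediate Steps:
u(F) = 2*F*(10 + F) (u(F) = (10 + F)*(2*F) = 2*F*(10 + F))
y(X, M) = 169
c = 1648 (c = 9*(2*6*(10 + 6)) - 80 = 9*(2*6*16) - 80 = 9*192 - 80 = 1728 - 80 = 1648)
c + y(-52, 156) = 1648 + 169 = 1817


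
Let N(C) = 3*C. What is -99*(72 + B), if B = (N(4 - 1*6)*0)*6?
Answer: -7128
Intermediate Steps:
B = 0 (B = ((3*(4 - 1*6))*0)*6 = ((3*(4 - 6))*0)*6 = ((3*(-2))*0)*6 = -6*0*6 = 0*6 = 0)
-99*(72 + B) = -99*(72 + 0) = -99*72 = -7128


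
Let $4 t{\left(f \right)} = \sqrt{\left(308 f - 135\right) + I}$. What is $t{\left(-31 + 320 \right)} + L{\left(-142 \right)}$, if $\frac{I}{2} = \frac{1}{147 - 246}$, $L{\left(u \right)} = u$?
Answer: $-142 + \frac{\sqrt{96787031}}{132} \approx -67.469$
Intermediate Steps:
$I = - \frac{2}{99}$ ($I = \frac{2}{147 - 246} = \frac{2}{-99} = 2 \left(- \frac{1}{99}\right) = - \frac{2}{99} \approx -0.020202$)
$t{\left(f \right)} = \frac{\sqrt{- \frac{13367}{99} + 308 f}}{4}$ ($t{\left(f \right)} = \frac{\sqrt{\left(308 f - 135\right) - \frac{2}{99}}}{4} = \frac{\sqrt{\left(-135 + 308 f\right) - \frac{2}{99}}}{4} = \frac{\sqrt{- \frac{13367}{99} + 308 f}}{4}$)
$t{\left(-31 + 320 \right)} + L{\left(-142 \right)} = \frac{\sqrt{-147037 + 335412 \left(-31 + 320\right)}}{132} - 142 = \frac{\sqrt{-147037 + 335412 \cdot 289}}{132} - 142 = \frac{\sqrt{-147037 + 96934068}}{132} - 142 = \frac{\sqrt{96787031}}{132} - 142 = -142 + \frac{\sqrt{96787031}}{132}$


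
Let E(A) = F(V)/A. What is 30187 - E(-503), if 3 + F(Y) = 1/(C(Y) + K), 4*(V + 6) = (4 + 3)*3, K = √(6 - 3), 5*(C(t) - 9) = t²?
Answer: 2592632370766/85885741 - 6400*√3/257657223 ≈ 30187.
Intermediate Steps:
C(t) = 9 + t²/5
K = √3 ≈ 1.7320
V = -¾ (V = -6 + ((4 + 3)*3)/4 = -6 + (7*3)/4 = -6 + (¼)*21 = -6 + 21/4 = -¾ ≈ -0.75000)
F(Y) = -3 + 1/(9 + √3 + Y²/5) (F(Y) = -3 + 1/((9 + Y²/5) + √3) = -3 + 1/(9 + √3 + Y²/5))
E(A) = (-2107/16 - 15*√3)/(A*(729/16 + 5*√3)) (E(A) = ((-130 - 15*√3 - 3*(-¾)²)/(45 + (-¾)² + 5*√3))/A = ((-130 - 15*√3 - 3*9/16)/(45 + 9/16 + 5*√3))/A = ((-130 - 15*√3 - 27/16)/(729/16 + 5*√3))/A = ((-2107/16 - 15*√3)/(729/16 + 5*√3))/A = (-2107/16 - 15*√3)/(A*(729/16 + 5*√3)))
30187 - E(-503) = 30187 - (-2107 - 240*√3)/((-503)*(729 + 80*√3)) = 30187 - (-1)*(-2107 - 240*√3)/(503*(729 + 80*√3)) = 30187 + (-2107 - 240*√3)/(503*(729 + 80*√3))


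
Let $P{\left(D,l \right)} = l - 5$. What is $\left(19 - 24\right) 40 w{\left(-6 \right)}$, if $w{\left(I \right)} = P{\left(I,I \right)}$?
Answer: $2200$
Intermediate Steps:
$P{\left(D,l \right)} = -5 + l$
$w{\left(I \right)} = -5 + I$
$\left(19 - 24\right) 40 w{\left(-6 \right)} = \left(19 - 24\right) 40 \left(-5 - 6\right) = \left(19 - 24\right) 40 \left(-11\right) = \left(-5\right) 40 \left(-11\right) = \left(-200\right) \left(-11\right) = 2200$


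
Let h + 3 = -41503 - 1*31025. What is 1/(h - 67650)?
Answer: -1/140181 ≈ -7.1336e-6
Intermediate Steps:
h = -72531 (h = -3 + (-41503 - 1*31025) = -3 + (-41503 - 31025) = -3 - 72528 = -72531)
1/(h - 67650) = 1/(-72531 - 67650) = 1/(-140181) = -1/140181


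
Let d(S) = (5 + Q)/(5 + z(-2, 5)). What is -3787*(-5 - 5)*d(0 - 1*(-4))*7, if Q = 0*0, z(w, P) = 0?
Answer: 265090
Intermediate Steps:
Q = 0
d(S) = 1 (d(S) = (5 + 0)/(5 + 0) = 5/5 = 5*(1/5) = 1)
-3787*(-5 - 5)*d(0 - 1*(-4))*7 = -3787*(-5 - 5)*1*7 = -3787*(-10*1)*7 = -(-37870)*7 = -3787*(-70) = 265090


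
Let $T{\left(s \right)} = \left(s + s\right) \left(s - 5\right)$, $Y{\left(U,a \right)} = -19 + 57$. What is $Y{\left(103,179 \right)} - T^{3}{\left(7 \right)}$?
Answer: $-21914$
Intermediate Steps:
$Y{\left(U,a \right)} = 38$
$T{\left(s \right)} = 2 s \left(-5 + s\right)$
$Y{\left(103,179 \right)} - T^{3}{\left(7 \right)} = 38 - \left(2 \cdot 7 \left(-5 + 7\right)\right)^{3} = 38 - \left(2 \cdot 7 \cdot 2\right)^{3} = 38 - 28^{3} = 38 - 21952 = -21914$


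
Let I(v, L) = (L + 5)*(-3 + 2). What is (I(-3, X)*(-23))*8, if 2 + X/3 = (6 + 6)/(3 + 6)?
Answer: 552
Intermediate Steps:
X = -2 (X = -6 + 3*((6 + 6)/(3 + 6)) = -6 + 3*(12/9) = -6 + 3*(12*(1/9)) = -6 + 3*(4/3) = -6 + 4 = -2)
I(v, L) = -5 - L (I(v, L) = (5 + L)*(-1) = -5 - L)
(I(-3, X)*(-23))*8 = ((-5 - 1*(-2))*(-23))*8 = ((-5 + 2)*(-23))*8 = -3*(-23)*8 = 69*8 = 552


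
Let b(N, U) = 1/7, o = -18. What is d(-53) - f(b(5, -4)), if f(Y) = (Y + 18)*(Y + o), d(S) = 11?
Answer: 16414/49 ≈ 334.98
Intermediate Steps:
b(N, U) = ⅐
f(Y) = (-18 + Y)*(18 + Y) (f(Y) = (Y + 18)*(Y - 18) = (18 + Y)*(-18 + Y) = (-18 + Y)*(18 + Y))
d(-53) - f(b(5, -4)) = 11 - (-324 + (⅐)²) = 11 - (-324 + 1/49) = 11 - 1*(-15875/49) = 11 + 15875/49 = 16414/49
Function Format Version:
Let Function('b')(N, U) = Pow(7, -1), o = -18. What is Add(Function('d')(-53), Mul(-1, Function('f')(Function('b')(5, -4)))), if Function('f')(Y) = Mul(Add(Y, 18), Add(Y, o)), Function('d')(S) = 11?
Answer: Rational(16414, 49) ≈ 334.98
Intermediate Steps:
Function('b')(N, U) = Rational(1, 7)
Function('f')(Y) = Mul(Add(-18, Y), Add(18, Y)) (Function('f')(Y) = Mul(Add(Y, 18), Add(Y, -18)) = Mul(Add(18, Y), Add(-18, Y)) = Mul(Add(-18, Y), Add(18, Y)))
Add(Function('d')(-53), Mul(-1, Function('f')(Function('b')(5, -4)))) = Add(11, Mul(-1, Add(-324, Pow(Rational(1, 7), 2)))) = Add(11, Mul(-1, Add(-324, Rational(1, 49)))) = Add(11, Mul(-1, Rational(-15875, 49))) = Add(11, Rational(15875, 49)) = Rational(16414, 49)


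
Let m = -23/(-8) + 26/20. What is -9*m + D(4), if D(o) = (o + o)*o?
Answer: -223/40 ≈ -5.5750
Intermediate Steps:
D(o) = 2*o² (D(o) = (2*o)*o = 2*o²)
m = 167/40 (m = -23*(-⅛) + 26*(1/20) = 23/8 + 13/10 = 167/40 ≈ 4.1750)
-9*m + D(4) = -9*167/40 + 2*4² = -1503/40 + 2*16 = -1503/40 + 32 = -223/40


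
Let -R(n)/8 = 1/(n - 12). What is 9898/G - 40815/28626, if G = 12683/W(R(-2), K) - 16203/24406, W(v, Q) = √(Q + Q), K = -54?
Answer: 3*(-701884893215*√3 + 6915860977533*I)/(104962*(-13257*I + 14070059*√3)) ≈ -1.4302 + 8.1103*I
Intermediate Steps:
R(n) = -8/(-12 + n) (R(n) = -8/(n - 12) = -8/(-12 + n))
W(v, Q) = √2*√Q (W(v, Q) = √(2*Q) = √2*√Q)
G = -16203/24406 - 12683*I*√3/18 (G = 12683/((√2*√(-54))) - 16203/24406 = 12683/((√2*(3*I*√6))) - 16203*1/24406 = 12683/((6*I*√3)) - 16203/24406 = 12683*(-I*√3/18) - 16203/24406 = -12683*I*√3/18 - 16203/24406 = -16203/24406 - 12683*I*√3/18 ≈ -0.66389 - 1220.4*I)
9898/G - 40815/28626 = 9898/(-16203/24406 - 12683*I*√3/18) - 40815/28626 = 9898/(-16203/24406 - 12683*I*√3/18) - 40815*1/28626 = 9898/(-16203/24406 - 12683*I*√3/18) - 13605/9542 = -13605/9542 + 9898/(-16203/24406 - 12683*I*√3/18)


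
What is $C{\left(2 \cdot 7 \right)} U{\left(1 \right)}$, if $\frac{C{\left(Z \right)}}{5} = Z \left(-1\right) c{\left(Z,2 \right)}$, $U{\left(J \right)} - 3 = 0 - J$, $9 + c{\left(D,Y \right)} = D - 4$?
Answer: $-140$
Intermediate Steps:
$c{\left(D,Y \right)} = -13 + D$ ($c{\left(D,Y \right)} = -9 + \left(D - 4\right) = -9 + \left(-4 + D\right) = -13 + D$)
$U{\left(J \right)} = 3 - J$ ($U{\left(J \right)} = 3 + \left(0 - J\right) = 3 - J$)
$C{\left(Z \right)} = - 5 Z \left(-13 + Z\right)$ ($C{\left(Z \right)} = 5 Z \left(-1\right) \left(-13 + Z\right) = 5 - Z \left(-13 + Z\right) = 5 \left(- Z \left(-13 + Z\right)\right) = - 5 Z \left(-13 + Z\right)$)
$C{\left(2 \cdot 7 \right)} U{\left(1 \right)} = 5 \cdot 2 \cdot 7 \left(13 - 2 \cdot 7\right) \left(3 - 1\right) = 5 \cdot 14 \left(13 - 14\right) \left(3 - 1\right) = 5 \cdot 14 \left(13 - 14\right) 2 = 5 \cdot 14 \left(-1\right) 2 = \left(-70\right) 2 = -140$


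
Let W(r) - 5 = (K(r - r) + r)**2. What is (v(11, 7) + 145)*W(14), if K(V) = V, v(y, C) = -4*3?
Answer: 26733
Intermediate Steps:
v(y, C) = -12
W(r) = 5 + r**2 (W(r) = 5 + ((r - r) + r)**2 = 5 + (0 + r)**2 = 5 + r**2)
(v(11, 7) + 145)*W(14) = (-12 + 145)*(5 + 14**2) = 133*(5 + 196) = 133*201 = 26733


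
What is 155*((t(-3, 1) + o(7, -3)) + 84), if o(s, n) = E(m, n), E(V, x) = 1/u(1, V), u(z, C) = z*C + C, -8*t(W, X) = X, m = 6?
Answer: 312325/24 ≈ 13014.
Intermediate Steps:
t(W, X) = -X/8
u(z, C) = C + C*z (u(z, C) = C*z + C = C + C*z)
E(V, x) = 1/(2*V) (E(V, x) = 1/(V*(1 + 1)) = 1/(V*2) = 1/(2*V))
o(s, n) = 1/12 (o(s, n) = (½)/6 = (½)*(⅙) = 1/12)
155*((t(-3, 1) + o(7, -3)) + 84) = 155*((-⅛*1 + 1/12) + 84) = 155*((-⅛ + 1/12) + 84) = 155*(-1/24 + 84) = 155*(2015/24) = 312325/24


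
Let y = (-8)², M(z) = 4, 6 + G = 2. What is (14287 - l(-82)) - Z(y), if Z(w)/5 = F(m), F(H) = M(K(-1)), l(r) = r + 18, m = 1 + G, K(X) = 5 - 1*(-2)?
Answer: 14331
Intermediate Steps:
G = -4 (G = -6 + 2 = -4)
K(X) = 7 (K(X) = 5 + 2 = 7)
m = -3 (m = 1 - 4 = -3)
l(r) = 18 + r
F(H) = 4
y = 64
Z(w) = 20 (Z(w) = 5*4 = 20)
(14287 - l(-82)) - Z(y) = (14287 - (18 - 82)) - 1*20 = (14287 - 1*(-64)) - 20 = (14287 + 64) - 20 = 14351 - 20 = 14331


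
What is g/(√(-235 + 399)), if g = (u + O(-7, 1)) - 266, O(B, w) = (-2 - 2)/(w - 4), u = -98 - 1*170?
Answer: -799*√41/123 ≈ -41.594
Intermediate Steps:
u = -268 (u = -98 - 170 = -268)
O(B, w) = -4/(-4 + w)
g = -1598/3 (g = (-268 - 4/(-4 + 1)) - 266 = (-268 - 4/(-3)) - 266 = (-268 - 4*(-⅓)) - 266 = (-268 + 4/3) - 266 = -800/3 - 266 = -1598/3 ≈ -532.67)
g/(√(-235 + 399)) = -1598/(3*√(-235 + 399)) = -1598*√41/82/3 = -799*√41/123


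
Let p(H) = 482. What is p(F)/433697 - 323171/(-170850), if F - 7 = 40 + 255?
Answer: 140240642887/74097132450 ≈ 1.8927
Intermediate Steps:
F = 302 (F = 7 + (40 + 255) = 7 + 295 = 302)
p(F)/433697 - 323171/(-170850) = 482/433697 - 323171/(-170850) = 482*(1/433697) - 323171*(-1/170850) = 482/433697 + 323171/170850 = 140240642887/74097132450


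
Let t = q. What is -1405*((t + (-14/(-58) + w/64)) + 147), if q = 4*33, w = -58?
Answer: -362904475/928 ≈ -3.9106e+5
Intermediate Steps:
q = 132
t = 132
-1405*((t + (-14/(-58) + w/64)) + 147) = -1405*((132 + (-14/(-58) - 58/64)) + 147) = -1405*((132 + (-14*(-1/58) - 58*1/64)) + 147) = -1405*((132 + (7/29 - 29/32)) + 147) = -1405*((132 - 617/928) + 147) = -1405*(121879/928 + 147) = -1405*258295/928 = -362904475/928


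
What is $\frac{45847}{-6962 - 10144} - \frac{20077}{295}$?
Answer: $- \frac{356962027}{5046270} \approx -70.738$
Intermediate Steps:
$\frac{45847}{-6962 - 10144} - \frac{20077}{295} = \frac{45847}{-17106} - \frac{20077}{295} = 45847 \left(- \frac{1}{17106}\right) - \frac{20077}{295} = - \frac{45847}{17106} - \frac{20077}{295} = - \frac{356962027}{5046270}$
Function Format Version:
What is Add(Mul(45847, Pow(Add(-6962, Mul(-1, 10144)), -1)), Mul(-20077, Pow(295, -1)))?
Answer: Rational(-356962027, 5046270) ≈ -70.738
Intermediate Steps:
Add(Mul(45847, Pow(Add(-6962, Mul(-1, 10144)), -1)), Mul(-20077, Pow(295, -1))) = Add(Mul(45847, Pow(Add(-6962, -10144), -1)), Mul(-20077, Rational(1, 295))) = Add(Mul(45847, Pow(-17106, -1)), Rational(-20077, 295)) = Add(Mul(45847, Rational(-1, 17106)), Rational(-20077, 295)) = Add(Rational(-45847, 17106), Rational(-20077, 295)) = Rational(-356962027, 5046270)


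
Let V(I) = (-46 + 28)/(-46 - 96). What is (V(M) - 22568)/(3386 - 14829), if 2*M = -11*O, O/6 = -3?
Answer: 1602319/812453 ≈ 1.9722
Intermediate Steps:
O = -18 (O = 6*(-3) = -18)
M = 99 (M = (-11*(-18))/2 = (½)*198 = 99)
V(I) = 9/71 (V(I) = -18/(-142) = -18*(-1/142) = 9/71)
(V(M) - 22568)/(3386 - 14829) = (9/71 - 22568)/(3386 - 14829) = -1602319/71/(-11443) = -1602319/71*(-1/11443) = 1602319/812453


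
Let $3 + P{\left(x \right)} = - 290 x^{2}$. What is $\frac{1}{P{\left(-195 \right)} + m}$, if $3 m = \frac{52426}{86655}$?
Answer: $- \frac{259965}{2866699773719} \approx -9.0684 \cdot 10^{-8}$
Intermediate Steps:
$m = \frac{52426}{259965}$ ($m = \frac{52426 \cdot \frac{1}{86655}}{3} = \frac{1}{3} \cdot \frac{52426}{86655} = \frac{52426}{259965} \approx 0.20167$)
$P{\left(x \right)} = -3 - 290 x^{2}$
$\frac{1}{P{\left(-195 \right)} + m} = \frac{1}{\left(-3 - 290 \left(-195\right)^{2}\right) + \frac{52426}{259965}} = \frac{1}{\left(-3 - 11027250\right) + \frac{52426}{259965}} = \frac{1}{-11027253 + \frac{52426}{259965}} = \frac{1}{- \frac{2866699773719}{259965}} = - \frac{259965}{2866699773719}$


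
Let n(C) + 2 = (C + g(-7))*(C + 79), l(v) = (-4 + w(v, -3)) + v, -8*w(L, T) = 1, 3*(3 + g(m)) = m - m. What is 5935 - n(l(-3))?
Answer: 426543/64 ≈ 6664.7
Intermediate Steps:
g(m) = -3 (g(m) = -3 + (m - m)/3 = -3 + (1/3)*0 = -3 + 0 = -3)
w(L, T) = -1/8 (w(L, T) = -1/8*1 = -1/8)
l(v) = -33/8 + v (l(v) = (-4 - 1/8) + v = -33/8 + v)
n(C) = -2 + (-3 + C)*(79 + C) (n(C) = -2 + (C - 3)*(C + 79) = -2 + (-3 + C)*(79 + C))
5935 - n(l(-3)) = 5935 - (-239 + (-33/8 - 3)**2 + 76*(-33/8 - 3)) = 5935 - (-239 + (-57/8)**2 + 76*(-57/8)) = 5935 - (-239 + 3249/64 - 1083/2) = 5935 - 1*(-46703/64) = 5935 + 46703/64 = 426543/64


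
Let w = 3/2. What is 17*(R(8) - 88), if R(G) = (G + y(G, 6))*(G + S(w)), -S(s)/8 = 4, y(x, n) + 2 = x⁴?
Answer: -1675112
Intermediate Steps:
y(x, n) = -2 + x⁴
w = 3/2 (w = 3*(½) = 3/2 ≈ 1.5000)
S(s) = -32 (S(s) = -8*4 = -32)
R(G) = (-32 + G)*(-2 + G + G⁴) (R(G) = (G + (-2 + G⁴))*(G - 32) = (-2 + G + G⁴)*(-32 + G) = (-32 + G)*(-2 + G + G⁴))
17*(R(8) - 88) = 17*((64 + 8² + 8⁵ - 34*8 - 32*8⁴) - 88) = 17*((64 + 64 + 32768 - 272 - 32*4096) - 88) = 17*((64 + 64 + 32768 - 272 - 131072) - 88) = 17*(-98448 - 88) = 17*(-98536) = -1675112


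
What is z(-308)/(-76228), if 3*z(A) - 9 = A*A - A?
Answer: -31727/76228 ≈ -0.41621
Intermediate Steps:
z(A) = 3 - A/3 + A²/3 (z(A) = 3 + (A*A - A)/3 = 3 + (A² - A)/3 = 3 + (-A/3 + A²/3) = 3 - A/3 + A²/3)
z(-308)/(-76228) = (3 - ⅓*(-308) + (⅓)*(-308)²)/(-76228) = (3 + 308/3 + (⅓)*94864)*(-1/76228) = (3 + 308/3 + 94864/3)*(-1/76228) = 31727*(-1/76228) = -31727/76228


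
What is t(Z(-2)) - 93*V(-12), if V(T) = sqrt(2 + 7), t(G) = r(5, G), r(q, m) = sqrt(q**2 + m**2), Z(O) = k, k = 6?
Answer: -279 + sqrt(61) ≈ -271.19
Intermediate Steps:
Z(O) = 6
r(q, m) = sqrt(m**2 + q**2)
t(G) = sqrt(25 + G**2) (t(G) = sqrt(G**2 + 5**2) = sqrt(G**2 + 25) = sqrt(25 + G**2))
V(T) = 3 (V(T) = sqrt(9) = 3)
t(Z(-2)) - 93*V(-12) = sqrt(25 + 6**2) - 93*3 = sqrt(25 + 36) - 279 = sqrt(61) - 279 = -279 + sqrt(61)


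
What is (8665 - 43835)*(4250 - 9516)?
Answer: 185205220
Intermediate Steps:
(8665 - 43835)*(4250 - 9516) = -35170*(-5266) = 185205220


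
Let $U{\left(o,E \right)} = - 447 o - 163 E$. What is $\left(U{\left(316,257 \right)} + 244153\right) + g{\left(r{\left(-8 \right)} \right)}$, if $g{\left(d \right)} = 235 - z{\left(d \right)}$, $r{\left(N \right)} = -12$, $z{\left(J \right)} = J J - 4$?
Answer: $61105$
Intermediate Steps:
$z{\left(J \right)} = -4 + J^{2}$ ($z{\left(J \right)} = J^{2} - 4 = -4 + J^{2}$)
$g{\left(d \right)} = 239 - d^{2}$ ($g{\left(d \right)} = 235 - \left(-4 + d^{2}\right) = 239 - d^{2}$)
$\left(U{\left(316,257 \right)} + 244153\right) + g{\left(r{\left(-8 \right)} \right)} = \left(\left(\left(-447\right) 316 - 41891\right) + 244153\right) + \left(239 - \left(-12\right)^{2}\right) = \left(\left(-141252 - 41891\right) + 244153\right) + \left(239 - 144\right) = \left(-183143 + 244153\right) + \left(239 - 144\right) = 61010 + 95 = 61105$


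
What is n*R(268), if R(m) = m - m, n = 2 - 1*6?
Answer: 0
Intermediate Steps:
n = -4 (n = 2 - 6 = -4)
R(m) = 0
n*R(268) = -4*0 = 0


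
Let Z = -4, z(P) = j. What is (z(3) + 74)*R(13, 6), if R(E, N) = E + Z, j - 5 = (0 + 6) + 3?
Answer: 792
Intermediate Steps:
j = 14 (j = 5 + ((0 + 6) + 3) = 5 + (6 + 3) = 5 + 9 = 14)
z(P) = 14
R(E, N) = -4 + E (R(E, N) = E - 4 = -4 + E)
(z(3) + 74)*R(13, 6) = (14 + 74)*(-4 + 13) = 88*9 = 792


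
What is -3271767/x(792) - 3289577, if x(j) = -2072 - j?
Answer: -9418076761/2864 ≈ -3.2884e+6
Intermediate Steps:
-3271767/x(792) - 3289577 = -3271767/(-2072 - 1*792) - 3289577 = -3271767/(-2072 - 792) - 3289577 = -3271767/(-2864) - 3289577 = -3271767*(-1/2864) - 3289577 = 3271767/2864 - 3289577 = -9418076761/2864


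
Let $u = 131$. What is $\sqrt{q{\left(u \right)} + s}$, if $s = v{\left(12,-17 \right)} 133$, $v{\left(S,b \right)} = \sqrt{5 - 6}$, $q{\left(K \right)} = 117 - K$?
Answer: $\sqrt{-14 + 133 i} \approx 7.7374 + 8.5946 i$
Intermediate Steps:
$v{\left(S,b \right)} = i$ ($v{\left(S,b \right)} = \sqrt{-1} = i$)
$s = 133 i$ ($s = i 133 = 133 i \approx 133.0 i$)
$\sqrt{q{\left(u \right)} + s} = \sqrt{\left(117 - 131\right) + 133 i} = \sqrt{-14 + 133 i}$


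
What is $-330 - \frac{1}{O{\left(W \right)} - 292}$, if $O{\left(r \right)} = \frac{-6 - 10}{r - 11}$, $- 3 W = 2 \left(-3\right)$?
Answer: $- \frac{861951}{2612} \approx -330.0$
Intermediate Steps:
$W = 2$ ($W = - \frac{2 \left(-3\right)}{3} = \left(- \frac{1}{3}\right) \left(-6\right) = 2$)
$O{\left(r \right)} = - \frac{16}{-11 + r}$
$-330 - \frac{1}{O{\left(W \right)} - 292} = -330 - \frac{1}{- \frac{16}{-11 + 2} - 292} = -330 - \frac{1}{- \frac{16}{-9} - 292} = -330 - \frac{1}{\left(-16\right) \left(- \frac{1}{9}\right) - 292} = -330 - \frac{1}{\frac{16}{9} - 292} = -330 - \frac{1}{- \frac{2612}{9}} = -330 - - \frac{9}{2612} = -330 + \frac{9}{2612} = - \frac{861951}{2612}$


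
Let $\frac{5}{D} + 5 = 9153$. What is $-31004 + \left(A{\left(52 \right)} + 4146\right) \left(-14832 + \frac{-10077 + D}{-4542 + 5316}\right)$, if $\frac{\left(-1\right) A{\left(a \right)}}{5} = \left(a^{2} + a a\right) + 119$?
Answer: $\frac{2468731148210087}{7080552} \approx 3.4866 \cdot 10^{8}$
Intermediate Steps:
$A{\left(a \right)} = -595 - 10 a^{2}$ ($A{\left(a \right)} = - 5 \left(\left(a^{2} + a a\right) + 119\right) = - 5 \left(\left(a^{2} + a^{2}\right) + 119\right) = - 5 \left(2 a^{2} + 119\right) = - 5 \left(119 + 2 a^{2}\right) = -595 - 10 a^{2}$)
$D = \frac{5}{9148}$ ($D = \frac{5}{-5 + 9153} = \frac{5}{9148} \approx 0.00054657$)
$-31004 + \left(A{\left(52 \right)} + 4146\right) \left(-14832 + \frac{-10077 + D}{-4542 + 5316}\right) = -31004 + \left(\left(-595 - 10 \cdot 52^{2}\right) + 4146\right) \left(-14832 + \frac{-10077 + \frac{5}{9148}}{-4542 + 5316}\right) = -31004 + \left(\left(-595 - 27040\right) + 4146\right) \left(-14832 - \frac{92184391}{9148 \cdot 774}\right) = -31004 + \left(\left(-595 - 27040\right) + 4146\right) \left(-14832 - \frac{92184391}{7080552}\right) = -31004 + \left(-27635 + 4146\right) \left(-14832 - \frac{92184391}{7080552}\right) = -31004 - - \frac{2468950673644295}{7080552} = -31004 + \frac{2468950673644295}{7080552} = \frac{2468731148210087}{7080552}$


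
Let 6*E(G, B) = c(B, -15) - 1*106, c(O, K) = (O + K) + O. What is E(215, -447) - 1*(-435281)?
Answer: 2610671/6 ≈ 4.3511e+5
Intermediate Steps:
c(O, K) = K + 2*O (c(O, K) = (K + O) + O = K + 2*O)
E(G, B) = -121/6 + B/3 (E(G, B) = ((-15 + 2*B) - 1*106)/6 = ((-15 + 2*B) - 106)/6 = (-121 + 2*B)/6 = -121/6 + B/3)
E(215, -447) - 1*(-435281) = (-121/6 + (⅓)*(-447)) - 1*(-435281) = (-121/6 - 149) + 435281 = -1015/6 + 435281 = 2610671/6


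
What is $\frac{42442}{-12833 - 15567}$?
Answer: $- \frac{21221}{14200} \approx -1.4944$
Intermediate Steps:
$\frac{42442}{-12833 - 15567} = \frac{42442}{-28400} = 42442 \left(- \frac{1}{28400}\right) = - \frac{21221}{14200}$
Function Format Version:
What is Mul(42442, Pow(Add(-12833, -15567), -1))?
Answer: Rational(-21221, 14200) ≈ -1.4944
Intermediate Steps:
Mul(42442, Pow(Add(-12833, -15567), -1)) = Mul(42442, Pow(-28400, -1)) = Mul(42442, Rational(-1, 28400)) = Rational(-21221, 14200)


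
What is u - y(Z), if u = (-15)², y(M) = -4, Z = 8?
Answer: 229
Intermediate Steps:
u = 225
u - y(Z) = 225 - 1*(-4) = 225 + 4 = 229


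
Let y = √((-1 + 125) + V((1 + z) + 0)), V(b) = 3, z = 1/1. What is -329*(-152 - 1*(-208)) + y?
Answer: -18424 + √127 ≈ -18413.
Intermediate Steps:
z = 1 (z = 1*1 = 1)
y = √127 (y = √((-1 + 125) + 3) = √(124 + 3) = √127 ≈ 11.269)
-329*(-152 - 1*(-208)) + y = -329*(-152 - 1*(-208)) + √127 = -329*(-152 + 208) + √127 = -329*56 + √127 = -18424 + √127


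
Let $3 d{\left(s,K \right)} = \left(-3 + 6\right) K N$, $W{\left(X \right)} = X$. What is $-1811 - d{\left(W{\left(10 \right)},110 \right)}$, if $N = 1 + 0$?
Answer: $-1921$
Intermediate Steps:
$N = 1$
$d{\left(s,K \right)} = K$ ($d{\left(s,K \right)} = \frac{\left(-3 + 6\right) K 1}{3} = \frac{3 K 1}{3} = \frac{3 K}{3} = K$)
$-1811 - d{\left(W{\left(10 \right)},110 \right)} = -1811 - 110 = -1921$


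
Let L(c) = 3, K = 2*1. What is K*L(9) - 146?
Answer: -140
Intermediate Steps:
K = 2
K*L(9) - 146 = 2*3 - 146 = 6 - 146 = -140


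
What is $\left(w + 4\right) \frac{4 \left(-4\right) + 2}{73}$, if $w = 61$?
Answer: $- \frac{910}{73} \approx -12.466$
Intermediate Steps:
$\left(w + 4\right) \frac{4 \left(-4\right) + 2}{73} = \left(61 + 4\right) \frac{4 \left(-4\right) + 2}{73} = 65 \left(-16 + 2\right) \frac{1}{73} = 65 \left(\left(-14\right) \frac{1}{73}\right) = 65 \left(- \frac{14}{73}\right) = - \frac{910}{73}$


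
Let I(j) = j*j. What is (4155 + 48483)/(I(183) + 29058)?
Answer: 17546/20849 ≈ 0.84157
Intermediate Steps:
I(j) = j²
(4155 + 48483)/(I(183) + 29058) = (4155 + 48483)/(183² + 29058) = 52638/(33489 + 29058) = 52638/62547 = 52638*(1/62547) = 17546/20849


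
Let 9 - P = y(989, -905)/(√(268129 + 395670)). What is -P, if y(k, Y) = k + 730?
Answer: -9 + 1719*√663799/663799 ≈ -6.8901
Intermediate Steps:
y(k, Y) = 730 + k
P = 9 - 1719*√663799/663799 (P = 9 - (730 + 989)/(√(268129 + 395670)) = 9 - 1719/(√663799) = 9 - 1719*√663799/663799 ≈ 6.8901)
-P = -(9 - 1719*√663799/663799) = -9 + 1719*√663799/663799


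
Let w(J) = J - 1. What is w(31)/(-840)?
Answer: -1/28 ≈ -0.035714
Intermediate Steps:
w(J) = -1 + J
w(31)/(-840) = (-1 + 31)/(-840) = 30*(-1/840) = -1/28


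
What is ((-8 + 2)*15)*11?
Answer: -990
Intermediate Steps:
((-8 + 2)*15)*11 = -6*15*11 = -90*11 = -990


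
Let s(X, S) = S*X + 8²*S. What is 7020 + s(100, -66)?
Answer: -3804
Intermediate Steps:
s(X, S) = 64*S + S*X (s(X, S) = S*X + 64*S = 64*S + S*X)
7020 + s(100, -66) = 7020 - 66*(64 + 100) = 7020 - 66*164 = 7020 - 10824 = -3804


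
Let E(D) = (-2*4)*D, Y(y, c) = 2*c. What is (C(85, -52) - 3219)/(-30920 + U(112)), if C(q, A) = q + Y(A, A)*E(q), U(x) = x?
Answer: -33793/15404 ≈ -2.1938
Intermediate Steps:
E(D) = -8*D
C(q, A) = q - 16*A*q (C(q, A) = q + (2*A)*(-8*q) = q - 16*A*q)
(C(85, -52) - 3219)/(-30920 + U(112)) = (85*(1 - 16*(-52)) - 3219)/(-30920 + 112) = (85*(1 + 832) - 3219)/(-30808) = (85*833 - 3219)*(-1/30808) = (70805 - 3219)*(-1/30808) = 67586*(-1/30808) = -33793/15404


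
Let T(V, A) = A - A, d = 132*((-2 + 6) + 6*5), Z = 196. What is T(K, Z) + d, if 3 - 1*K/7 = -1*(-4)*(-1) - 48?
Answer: 4488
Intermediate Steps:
d = 4488 (d = 132*(4 + 30) = 132*34 = 4488)
K = 385 (K = 21 - 7*(-1*(-4)*(-1) - 48) = 21 - 7*(4*(-1) - 48) = 21 - 7*(-4 - 48) = 21 - 7*(-52) = 21 + 364 = 385)
T(V, A) = 0
T(K, Z) + d = 0 + 4488 = 4488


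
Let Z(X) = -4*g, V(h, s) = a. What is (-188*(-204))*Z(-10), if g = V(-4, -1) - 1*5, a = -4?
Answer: 1380672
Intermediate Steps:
V(h, s) = -4
g = -9 (g = -4 - 1*5 = -4 - 5 = -9)
Z(X) = 36 (Z(X) = -4*(-9) = 36)
(-188*(-204))*Z(-10) = -188*(-204)*36 = 38352*36 = 1380672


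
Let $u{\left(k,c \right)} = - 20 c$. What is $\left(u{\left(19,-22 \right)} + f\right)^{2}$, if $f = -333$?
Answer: $11449$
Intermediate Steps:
$\left(u{\left(19,-22 \right)} + f\right)^{2} = \left(\left(-20\right) \left(-22\right) - 333\right)^{2} = \left(440 - 333\right)^{2} = 107^{2} = 11449$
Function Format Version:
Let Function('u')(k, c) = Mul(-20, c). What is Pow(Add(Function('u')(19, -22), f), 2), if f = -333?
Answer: 11449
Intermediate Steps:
Pow(Add(Function('u')(19, -22), f), 2) = Pow(Add(Mul(-20, -22), -333), 2) = Pow(Add(440, -333), 2) = Pow(107, 2) = 11449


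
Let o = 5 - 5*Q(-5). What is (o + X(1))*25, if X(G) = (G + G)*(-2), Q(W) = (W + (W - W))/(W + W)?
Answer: -75/2 ≈ -37.500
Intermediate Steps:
Q(W) = ½ (Q(W) = (W + 0)/((2*W)) = W*(1/(2*W)) = ½)
o = 5/2 (o = 5 - 5*½ = 5 - 5/2 = 5/2 ≈ 2.5000)
X(G) = -4*G (X(G) = (2*G)*(-2) = -4*G)
(o + X(1))*25 = (5/2 - 4*1)*25 = (5/2 - 4)*25 = -3/2*25 = -75/2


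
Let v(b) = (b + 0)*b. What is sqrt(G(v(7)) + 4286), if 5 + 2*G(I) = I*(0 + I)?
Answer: 2*sqrt(1371) ≈ 74.054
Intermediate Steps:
v(b) = b**2 (v(b) = b*b = b**2)
G(I) = -5/2 + I**2/2 (G(I) = -5/2 + (I*(0 + I))/2 = -5/2 + (I*I)/2 = -5/2 + I**2/2)
sqrt(G(v(7)) + 4286) = sqrt((-5/2 + (7**2)**2/2) + 4286) = sqrt((-5/2 + (1/2)*49**2) + 4286) = sqrt((-5/2 + (1/2)*2401) + 4286) = sqrt((-5/2 + 2401/2) + 4286) = sqrt(1198 + 4286) = sqrt(5484) = 2*sqrt(1371)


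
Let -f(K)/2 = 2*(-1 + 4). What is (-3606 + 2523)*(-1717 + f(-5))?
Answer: 1872507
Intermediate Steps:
f(K) = -12 (f(K) = -4*(-1 + 4) = -4*3 = -2*6 = -12)
(-3606 + 2523)*(-1717 + f(-5)) = (-3606 + 2523)*(-1717 - 12) = -1083*(-1729) = 1872507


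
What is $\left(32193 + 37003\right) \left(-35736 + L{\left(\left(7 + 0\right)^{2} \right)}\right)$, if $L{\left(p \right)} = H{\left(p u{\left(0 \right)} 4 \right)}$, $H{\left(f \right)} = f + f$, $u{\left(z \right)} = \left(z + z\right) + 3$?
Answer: $-2391413760$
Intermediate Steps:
$u{\left(z \right)} = 3 + 2 z$ ($u{\left(z \right)} = 2 z + 3 = 3 + 2 z$)
$H{\left(f \right)} = 2 f$
$L{\left(p \right)} = 24 p$ ($L{\left(p \right)} = 2 p \left(3 + 2 \cdot 0\right) 4 = 2 p \left(3 + 0\right) 4 = 2 p 3 \cdot 4 = 2 \cdot 3 p 4 = 2 \cdot 12 p = 24 p$)
$\left(32193 + 37003\right) \left(-35736 + L{\left(\left(7 + 0\right)^{2} \right)}\right) = \left(32193 + 37003\right) \left(-35736 + 24 \left(7 + 0\right)^{2}\right) = 69196 \left(-35736 + 24 \cdot 7^{2}\right) = 69196 \left(-35736 + 24 \cdot 49\right) = 69196 \left(-35736 + 1176\right) = 69196 \left(-34560\right) = -2391413760$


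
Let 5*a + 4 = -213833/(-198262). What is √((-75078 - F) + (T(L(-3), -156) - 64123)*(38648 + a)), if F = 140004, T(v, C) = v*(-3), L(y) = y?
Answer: I*√24351740212943130913/99131 ≈ 49780.0*I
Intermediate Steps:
T(v, C) = -3*v
a = -115843/198262 (a = -⅘ + (-213833/(-198262))/5 = -⅘ + (-213833*(-1/198262))/5 = -⅘ + (⅕)*(213833/198262) = -⅘ + 213833/991310 = -115843/198262 ≈ -0.58429)
√((-75078 - F) + (T(L(-3), -156) - 64123)*(38648 + a)) = √((-75078 - 1*140004) + (-3*(-3) - 64123)*(38648 - 115843/198262)) = √((-75078 - 140004) + (9 - 64123)*(7662313933/198262)) = √(-215082 - 64114*7662313933/198262) = √(-215082 - 245630797750181/99131) = √(-245652119043923/99131) = I*√24351740212943130913/99131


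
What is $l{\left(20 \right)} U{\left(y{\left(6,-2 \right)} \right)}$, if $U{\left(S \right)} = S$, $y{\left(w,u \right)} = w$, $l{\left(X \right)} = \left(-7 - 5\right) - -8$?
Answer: $-24$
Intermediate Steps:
$l{\left(X \right)} = -4$ ($l{\left(X \right)} = -12 + 8 = -4$)
$l{\left(20 \right)} U{\left(y{\left(6,-2 \right)} \right)} = \left(-4\right) 6 = -24$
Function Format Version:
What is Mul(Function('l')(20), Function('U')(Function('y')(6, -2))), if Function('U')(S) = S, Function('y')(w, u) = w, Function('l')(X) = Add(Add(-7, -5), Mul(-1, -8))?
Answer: -24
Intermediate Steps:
Function('l')(X) = -4 (Function('l')(X) = Add(-12, 8) = -4)
Mul(Function('l')(20), Function('U')(Function('y')(6, -2))) = Mul(-4, 6) = -24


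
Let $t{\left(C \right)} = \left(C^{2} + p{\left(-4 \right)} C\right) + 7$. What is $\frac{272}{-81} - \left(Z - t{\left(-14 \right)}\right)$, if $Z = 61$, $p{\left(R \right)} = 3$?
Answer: $\frac{7828}{81} \approx 96.642$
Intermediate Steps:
$t{\left(C \right)} = 7 + C^{2} + 3 C$ ($t{\left(C \right)} = \left(C^{2} + 3 C\right) + 7 = 7 + C^{2} + 3 C$)
$\frac{272}{-81} - \left(Z - t{\left(-14 \right)}\right) = \frac{272}{-81} + \left(\left(7 + \left(-14\right)^{2} + 3 \left(-14\right)\right) - 61\right) = 272 \left(- \frac{1}{81}\right) + \left(\left(7 + 196 - 42\right) - 61\right) = - \frac{272}{81} + \left(161 - 61\right) = - \frac{272}{81} + 100 = \frac{7828}{81}$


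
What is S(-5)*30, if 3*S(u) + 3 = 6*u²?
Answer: 1470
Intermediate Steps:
S(u) = -1 + 2*u² (S(u) = -1 + (6*u²)/3 = -1 + 2*u²)
S(-5)*30 = (-1 + 2*(-5)²)*30 = (-1 + 2*25)*30 = (-1 + 50)*30 = 49*30 = 1470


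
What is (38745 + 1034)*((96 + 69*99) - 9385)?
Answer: -97776782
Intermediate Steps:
(38745 + 1034)*((96 + 69*99) - 9385) = 39779*((96 + 6831) - 9385) = 39779*(6927 - 9385) = 39779*(-2458) = -97776782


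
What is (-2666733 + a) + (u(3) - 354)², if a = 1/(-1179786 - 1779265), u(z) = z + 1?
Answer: -7528515202884/2959051 ≈ -2.5442e+6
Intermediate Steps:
u(z) = 1 + z
a = -1/2959051 (a = 1/(-2959051) = -1/2959051 ≈ -3.3795e-7)
(-2666733 + a) + (u(3) - 354)² = (-2666733 - 1/2959051) + ((1 + 3) - 354)² = -7890998950384/2959051 + (4 - 354)² = -7890998950384/2959051 + (-350)² = -7890998950384/2959051 + 122500 = -7528515202884/2959051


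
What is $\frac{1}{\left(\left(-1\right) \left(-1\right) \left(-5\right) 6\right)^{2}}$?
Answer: $\frac{1}{900} \approx 0.0011111$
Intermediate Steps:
$\frac{1}{\left(\left(-1\right) \left(-1\right) \left(-5\right) 6\right)^{2}} = \frac{1}{\left(1 \left(-5\right) 6\right)^{2}} = \frac{1}{\left(\left(-5\right) 6\right)^{2}} = \frac{1}{\left(-30\right)^{2}} = \frac{1}{900}$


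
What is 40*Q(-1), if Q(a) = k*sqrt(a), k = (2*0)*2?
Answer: 0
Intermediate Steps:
k = 0 (k = 0*2 = 0)
Q(a) = 0 (Q(a) = 0*sqrt(a) = 0)
40*Q(-1) = 40*0 = 0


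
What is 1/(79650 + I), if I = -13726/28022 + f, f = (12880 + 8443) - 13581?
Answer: 14011/1224442449 ≈ 1.1443e-5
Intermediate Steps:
f = 7742 (f = 21323 - 13581 = 7742)
I = 108466299/14011 (I = -13726/28022 + 7742 = -13726*1/28022 + 7742 = -6863/14011 + 7742 = 108466299/14011 ≈ 7741.5)
1/(79650 + I) = 1/(79650 + 108466299/14011) = 1/(1224442449/14011) = 14011/1224442449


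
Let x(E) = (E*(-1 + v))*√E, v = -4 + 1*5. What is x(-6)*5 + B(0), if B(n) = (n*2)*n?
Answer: 0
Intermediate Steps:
v = 1 (v = -4 + 5 = 1)
B(n) = 2*n² (B(n) = (2*n)*n = 2*n²)
x(E) = 0 (x(E) = (E*(-1 + 1))*√E = (E*0)*√E = 0*√E = 0)
x(-6)*5 + B(0) = 0*5 + 2*0² = 0 + 2*0 = 0 + 0 = 0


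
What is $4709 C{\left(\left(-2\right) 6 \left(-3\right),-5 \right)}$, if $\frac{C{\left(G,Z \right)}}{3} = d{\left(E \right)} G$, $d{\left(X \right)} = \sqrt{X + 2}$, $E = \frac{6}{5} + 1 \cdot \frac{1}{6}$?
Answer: $\frac{84762 \sqrt{3030}}{5} \approx 9.3315 \cdot 10^{5}$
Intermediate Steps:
$E = \frac{41}{30}$ ($E = 6 \cdot \frac{1}{5} + 1 \cdot \frac{1}{6} = \frac{6}{5} + \frac{1}{6} = \frac{41}{30} \approx 1.3667$)
$d{\left(X \right)} = \sqrt{2 + X}$
$C{\left(G,Z \right)} = \frac{G \sqrt{3030}}{10}$ ($C{\left(G,Z \right)} = 3 \sqrt{2 + \frac{41}{30}} G = 3 \sqrt{\frac{101}{30}} G = 3 \frac{\sqrt{3030}}{30} G = 3 \frac{G \sqrt{3030}}{30} = \frac{G \sqrt{3030}}{10}$)
$4709 C{\left(\left(-2\right) 6 \left(-3\right),-5 \right)} = 4709 \frac{\left(-2\right) 6 \left(-3\right) \sqrt{3030}}{10} = 4709 \frac{\left(-12\right) \left(-3\right) \sqrt{3030}}{10} = 4709 \cdot \frac{1}{10} \cdot 36 \sqrt{3030} = 4709 \frac{18 \sqrt{3030}}{5} = \frac{84762 \sqrt{3030}}{5}$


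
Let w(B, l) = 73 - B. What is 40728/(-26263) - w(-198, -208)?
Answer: -7158001/26263 ≈ -272.55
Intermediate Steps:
40728/(-26263) - w(-198, -208) = 40728/(-26263) - (73 - 1*(-198)) = 40728*(-1/26263) - (73 + 198) = -40728/26263 - 1*271 = -40728/26263 - 271 = -7158001/26263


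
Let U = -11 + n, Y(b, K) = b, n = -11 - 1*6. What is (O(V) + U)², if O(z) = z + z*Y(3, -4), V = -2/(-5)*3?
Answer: 13456/25 ≈ 538.24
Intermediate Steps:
n = -17 (n = -11 - 6 = -17)
V = 6/5 (V = -2*(-⅕)*3 = (⅖)*3 = 6/5 ≈ 1.2000)
U = -28 (U = -11 - 17 = -28)
O(z) = 4*z (O(z) = z + z*3 = z + 3*z = 4*z)
(O(V) + U)² = (4*(6/5) - 28)² = (24/5 - 28)² = (-116/5)² = 13456/25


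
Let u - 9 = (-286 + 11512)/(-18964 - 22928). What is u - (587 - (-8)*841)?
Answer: -51012363/6982 ≈ -7306.3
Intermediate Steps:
u = 60967/6982 (u = 9 + (-286 + 11512)/(-18964 - 22928) = 9 + 11226/(-41892) = 9 + 11226*(-1/41892) = 9 - 1871/6982 = 60967/6982 ≈ 8.7320)
u - (587 - (-8)*841) = 60967/6982 - (587 - (-8)*841) = 60967/6982 - (587 - 1*(-6728)) = 60967/6982 - (587 + 6728) = 60967/6982 - 1*7315 = 60967/6982 - 7315 = -51012363/6982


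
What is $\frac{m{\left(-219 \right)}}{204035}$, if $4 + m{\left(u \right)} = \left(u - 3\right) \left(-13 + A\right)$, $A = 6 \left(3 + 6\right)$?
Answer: $- \frac{9106}{204035} \approx -0.04463$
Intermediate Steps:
$A = 54$ ($A = 6 \cdot 9 = 54$)
$m{\left(u \right)} = -127 + 41 u$ ($m{\left(u \right)} = -4 + \left(u - 3\right) \left(-13 + 54\right) = -4 + \left(-3 + u\right) 41 = -4 + \left(-123 + 41 u\right) = -127 + 41 u$)
$\frac{m{\left(-219 \right)}}{204035} = \frac{-127 + 41 \left(-219\right)}{204035} = \left(-127 - 8979\right) \frac{1}{204035} = \left(-9106\right) \frac{1}{204035} = - \frac{9106}{204035}$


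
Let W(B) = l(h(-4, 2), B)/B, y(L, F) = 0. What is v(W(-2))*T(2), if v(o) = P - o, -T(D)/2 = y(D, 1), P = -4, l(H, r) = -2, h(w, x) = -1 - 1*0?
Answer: 0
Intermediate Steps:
h(w, x) = -1 (h(w, x) = -1 + 0 = -1)
T(D) = 0 (T(D) = -2*0 = 0)
W(B) = -2/B
v(o) = -4 - o
v(W(-2))*T(2) = (-4 - (-2)/(-2))*0 = (-4 - (-2)*(-1)/2)*0 = (-4 - 1*1)*0 = (-4 - 1)*0 = -5*0 = 0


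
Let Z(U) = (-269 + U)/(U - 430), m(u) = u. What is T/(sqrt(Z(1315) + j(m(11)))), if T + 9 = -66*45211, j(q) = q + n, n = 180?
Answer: -2983935*sqrt(150521685)/170081 ≈ -2.1525e+5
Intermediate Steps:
Z(U) = (-269 + U)/(-430 + U)
j(q) = 180 + q (j(q) = q + 180 = 180 + q)
T = -2983935 (T = -9 - 66*45211 = -9 - 2983926 = -2983935)
T/(sqrt(Z(1315) + j(m(11)))) = -2983935/sqrt((-269 + 1315)/(-430 + 1315) + (180 + 11)) = -2983935/sqrt(1046/885 + 191) = -2983935*sqrt(150521685)/170081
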